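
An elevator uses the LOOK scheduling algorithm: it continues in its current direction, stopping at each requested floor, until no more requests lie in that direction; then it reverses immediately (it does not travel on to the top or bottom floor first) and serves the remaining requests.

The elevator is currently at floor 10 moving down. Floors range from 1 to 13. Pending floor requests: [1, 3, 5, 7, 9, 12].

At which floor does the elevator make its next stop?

Current floor: 10, direction: down
Requests above: [12]
Requests below: [1, 3, 5, 7, 9]
Moving down and requests lie below → nearest below is max([1, 3, 5, 7, 9]) = 9

Answer: 9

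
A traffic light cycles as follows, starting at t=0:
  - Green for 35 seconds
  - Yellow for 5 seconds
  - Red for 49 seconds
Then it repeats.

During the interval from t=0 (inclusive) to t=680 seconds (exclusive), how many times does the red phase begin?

Answer: 8

Derivation:
Cycle = 35+5+49 = 89s
red phase starts at t = k*89 + 40 for k=0,1,2,...
Need k*89+40 < 680 → k < 7.191
k ∈ {0, ..., 7} → 8 starts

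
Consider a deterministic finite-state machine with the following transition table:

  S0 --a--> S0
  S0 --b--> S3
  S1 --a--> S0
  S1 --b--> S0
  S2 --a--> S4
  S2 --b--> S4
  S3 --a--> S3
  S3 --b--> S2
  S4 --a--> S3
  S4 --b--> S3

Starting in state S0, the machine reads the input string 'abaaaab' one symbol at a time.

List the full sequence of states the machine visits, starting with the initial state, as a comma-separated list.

Answer: S0, S0, S3, S3, S3, S3, S3, S2

Derivation:
Start: S0
  read 'a': S0 --a--> S0
  read 'b': S0 --b--> S3
  read 'a': S3 --a--> S3
  read 'a': S3 --a--> S3
  read 'a': S3 --a--> S3
  read 'a': S3 --a--> S3
  read 'b': S3 --b--> S2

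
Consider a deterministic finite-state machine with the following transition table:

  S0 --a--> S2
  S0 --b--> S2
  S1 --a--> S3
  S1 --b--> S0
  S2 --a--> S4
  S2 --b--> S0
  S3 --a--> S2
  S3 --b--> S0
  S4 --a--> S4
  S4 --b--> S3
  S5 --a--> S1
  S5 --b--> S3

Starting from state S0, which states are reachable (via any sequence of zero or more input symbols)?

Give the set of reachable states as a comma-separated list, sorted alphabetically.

BFS from S0:
  visit S0: S0--a-->S2 (new), S0--b-->S2 (seen)
  visit S2: S2--a-->S4 (new), S2--b-->S0 (seen)
  visit S4: S4--a-->S4 (seen), S4--b-->S3 (new)
  visit S3: S3--a-->S2 (seen), S3--b-->S0 (seen)

Answer: S0, S2, S3, S4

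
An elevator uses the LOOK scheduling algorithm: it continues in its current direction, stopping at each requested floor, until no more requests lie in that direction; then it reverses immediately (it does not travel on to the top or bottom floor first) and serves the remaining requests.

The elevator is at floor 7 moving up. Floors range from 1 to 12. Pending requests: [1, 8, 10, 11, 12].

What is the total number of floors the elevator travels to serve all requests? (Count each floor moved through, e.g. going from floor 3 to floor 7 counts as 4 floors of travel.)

Answer: 16

Derivation:
Start at floor 7 moving up, LOOK stop order: [8, 10, 11, 12, 1]
  7 → 8: |8-7| = 1, total = 1
  8 → 10: |10-8| = 2, total = 3
  10 → 11: |11-10| = 1, total = 4
  11 → 12: |12-11| = 1, total = 5
  12 → 1: |1-12| = 11, total = 16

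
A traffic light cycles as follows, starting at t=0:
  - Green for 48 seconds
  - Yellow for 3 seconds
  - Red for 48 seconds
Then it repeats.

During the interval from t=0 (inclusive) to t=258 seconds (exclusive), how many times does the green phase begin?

Answer: 3

Derivation:
Cycle = 48+3+48 = 99s
green phase starts at t = k*99 + 0 for k=0,1,2,...
Need k*99+0 < 258 → k < 2.606
k ∈ {0, ..., 2} → 3 starts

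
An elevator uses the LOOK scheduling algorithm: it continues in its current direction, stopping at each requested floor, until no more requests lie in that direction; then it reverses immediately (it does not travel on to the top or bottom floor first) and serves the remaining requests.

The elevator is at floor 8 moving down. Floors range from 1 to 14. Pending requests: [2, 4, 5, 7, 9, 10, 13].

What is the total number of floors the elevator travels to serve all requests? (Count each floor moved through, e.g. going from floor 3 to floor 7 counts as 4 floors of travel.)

Answer: 17

Derivation:
Start at floor 8 moving down, LOOK stop order: [7, 5, 4, 2, 9, 10, 13]
  8 → 7: |7-8| = 1, total = 1
  7 → 5: |5-7| = 2, total = 3
  5 → 4: |4-5| = 1, total = 4
  4 → 2: |2-4| = 2, total = 6
  2 → 9: |9-2| = 7, total = 13
  9 → 10: |10-9| = 1, total = 14
  10 → 13: |13-10| = 3, total = 17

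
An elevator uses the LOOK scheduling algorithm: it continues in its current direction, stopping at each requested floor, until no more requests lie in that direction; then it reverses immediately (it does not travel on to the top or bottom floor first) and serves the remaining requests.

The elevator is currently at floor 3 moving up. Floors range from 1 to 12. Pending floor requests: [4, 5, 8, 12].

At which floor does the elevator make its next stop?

Current floor: 3, direction: up
Requests above: [4, 5, 8, 12]
Requests below: []
Moving up and requests lie above → nearest above is min([4, 5, 8, 12]) = 4

Answer: 4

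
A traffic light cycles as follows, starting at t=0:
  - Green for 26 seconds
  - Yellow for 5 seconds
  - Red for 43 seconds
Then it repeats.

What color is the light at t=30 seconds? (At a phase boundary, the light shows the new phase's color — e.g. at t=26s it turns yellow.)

Answer: yellow

Derivation:
Cycle length = 26 + 5 + 43 = 74s
t = 30, phase_t = 30 mod 74 = 30
26 <= 30 < 31 (yellow end) → YELLOW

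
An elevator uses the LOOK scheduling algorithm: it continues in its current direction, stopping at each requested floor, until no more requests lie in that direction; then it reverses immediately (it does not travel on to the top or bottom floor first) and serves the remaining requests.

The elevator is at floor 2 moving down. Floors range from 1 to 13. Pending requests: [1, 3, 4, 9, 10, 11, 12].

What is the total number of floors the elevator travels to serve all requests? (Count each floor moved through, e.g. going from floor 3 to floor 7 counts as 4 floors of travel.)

Answer: 12

Derivation:
Start at floor 2 moving down, LOOK stop order: [1, 3, 4, 9, 10, 11, 12]
  2 → 1: |1-2| = 1, total = 1
  1 → 3: |3-1| = 2, total = 3
  3 → 4: |4-3| = 1, total = 4
  4 → 9: |9-4| = 5, total = 9
  9 → 10: |10-9| = 1, total = 10
  10 → 11: |11-10| = 1, total = 11
  11 → 12: |12-11| = 1, total = 12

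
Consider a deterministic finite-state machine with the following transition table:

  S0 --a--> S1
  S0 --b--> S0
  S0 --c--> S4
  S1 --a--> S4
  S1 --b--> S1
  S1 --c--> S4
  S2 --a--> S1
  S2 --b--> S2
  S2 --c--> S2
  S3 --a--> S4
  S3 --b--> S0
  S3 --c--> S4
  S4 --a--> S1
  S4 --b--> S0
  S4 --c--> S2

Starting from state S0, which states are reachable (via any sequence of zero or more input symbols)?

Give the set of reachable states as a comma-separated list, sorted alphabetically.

BFS from S0:
  visit S0: S0--a-->S1 (new), S0--b-->S0 (seen), S0--c-->S4 (new)
  visit S1: S1--a-->S4 (seen), S1--b-->S1 (seen), S1--c-->S4 (seen)
  visit S4: S4--a-->S1 (seen), S4--b-->S0 (seen), S4--c-->S2 (new)
  visit S2: S2--a-->S1 (seen), S2--b-->S2 (seen), S2--c-->S2 (seen)

Answer: S0, S1, S2, S4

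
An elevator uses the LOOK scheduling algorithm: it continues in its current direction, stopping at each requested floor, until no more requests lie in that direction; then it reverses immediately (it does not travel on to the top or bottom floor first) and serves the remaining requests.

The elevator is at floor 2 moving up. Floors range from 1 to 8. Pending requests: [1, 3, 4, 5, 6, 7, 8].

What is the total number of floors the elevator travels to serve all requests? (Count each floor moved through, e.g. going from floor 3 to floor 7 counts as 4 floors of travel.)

Start at floor 2 moving up, LOOK stop order: [3, 4, 5, 6, 7, 8, 1]
  2 → 3: |3-2| = 1, total = 1
  3 → 4: |4-3| = 1, total = 2
  4 → 5: |5-4| = 1, total = 3
  5 → 6: |6-5| = 1, total = 4
  6 → 7: |7-6| = 1, total = 5
  7 → 8: |8-7| = 1, total = 6
  8 → 1: |1-8| = 7, total = 13

Answer: 13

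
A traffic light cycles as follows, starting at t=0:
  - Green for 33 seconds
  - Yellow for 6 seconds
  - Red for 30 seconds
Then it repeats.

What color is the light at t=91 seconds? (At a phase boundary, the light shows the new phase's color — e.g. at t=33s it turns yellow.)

Cycle length = 33 + 6 + 30 = 69s
t = 91, phase_t = 91 mod 69 = 22
22 < 33 (green end) → GREEN

Answer: green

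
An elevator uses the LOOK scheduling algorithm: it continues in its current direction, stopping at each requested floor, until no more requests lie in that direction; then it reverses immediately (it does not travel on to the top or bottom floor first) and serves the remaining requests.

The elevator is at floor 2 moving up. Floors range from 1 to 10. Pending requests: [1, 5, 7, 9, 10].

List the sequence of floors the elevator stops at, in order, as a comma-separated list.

Current: 2, moving UP
Serve above first (ascending): [5, 7, 9, 10]
Then reverse, serve below (descending): [1]

Answer: 5, 7, 9, 10, 1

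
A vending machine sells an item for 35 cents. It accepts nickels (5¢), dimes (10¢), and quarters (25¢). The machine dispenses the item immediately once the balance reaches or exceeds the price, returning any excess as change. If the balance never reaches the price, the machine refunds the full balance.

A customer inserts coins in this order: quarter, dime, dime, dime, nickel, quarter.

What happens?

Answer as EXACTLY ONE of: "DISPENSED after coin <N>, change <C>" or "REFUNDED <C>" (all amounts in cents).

Answer: DISPENSED after coin 2, change 0

Derivation:
Price: 35¢
Coin 1 (quarter, 25¢): balance = 25¢
Coin 2 (dime, 10¢): balance = 35¢
  → balance >= price → DISPENSE, change = 35 - 35 = 0¢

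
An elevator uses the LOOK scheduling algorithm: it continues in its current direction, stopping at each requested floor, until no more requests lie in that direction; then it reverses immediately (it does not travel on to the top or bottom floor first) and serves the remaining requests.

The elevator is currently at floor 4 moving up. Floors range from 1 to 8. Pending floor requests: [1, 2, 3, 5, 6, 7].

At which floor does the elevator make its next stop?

Current floor: 4, direction: up
Requests above: [5, 6, 7]
Requests below: [1, 2, 3]
Moving up and requests lie above → nearest above is min([5, 6, 7]) = 5

Answer: 5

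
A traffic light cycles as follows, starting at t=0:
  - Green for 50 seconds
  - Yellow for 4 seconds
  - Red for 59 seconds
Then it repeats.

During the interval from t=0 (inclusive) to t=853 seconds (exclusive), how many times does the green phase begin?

Cycle = 50+4+59 = 113s
green phase starts at t = k*113 + 0 for k=0,1,2,...
Need k*113+0 < 853 → k < 7.549
k ∈ {0, ..., 7} → 8 starts

Answer: 8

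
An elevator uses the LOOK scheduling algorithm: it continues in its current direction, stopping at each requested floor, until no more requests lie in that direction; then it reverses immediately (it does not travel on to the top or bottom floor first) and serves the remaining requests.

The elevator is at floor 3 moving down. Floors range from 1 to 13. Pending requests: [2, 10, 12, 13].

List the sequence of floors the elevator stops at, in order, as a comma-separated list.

Current: 3, moving DOWN
Serve below first (descending): [2]
Then reverse, serve above (ascending): [10, 12, 13]

Answer: 2, 10, 12, 13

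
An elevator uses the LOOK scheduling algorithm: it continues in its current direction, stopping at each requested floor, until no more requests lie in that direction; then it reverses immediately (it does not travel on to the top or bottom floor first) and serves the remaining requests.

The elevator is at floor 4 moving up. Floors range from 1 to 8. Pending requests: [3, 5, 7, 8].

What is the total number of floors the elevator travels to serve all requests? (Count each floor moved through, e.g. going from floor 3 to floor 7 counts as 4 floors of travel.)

Start at floor 4 moving up, LOOK stop order: [5, 7, 8, 3]
  4 → 5: |5-4| = 1, total = 1
  5 → 7: |7-5| = 2, total = 3
  7 → 8: |8-7| = 1, total = 4
  8 → 3: |3-8| = 5, total = 9

Answer: 9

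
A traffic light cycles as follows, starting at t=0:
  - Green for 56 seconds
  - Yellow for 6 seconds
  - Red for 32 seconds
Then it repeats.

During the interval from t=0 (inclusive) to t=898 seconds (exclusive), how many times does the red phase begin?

Cycle = 56+6+32 = 94s
red phase starts at t = k*94 + 62 for k=0,1,2,...
Need k*94+62 < 898 → k < 8.894
k ∈ {0, ..., 8} → 9 starts

Answer: 9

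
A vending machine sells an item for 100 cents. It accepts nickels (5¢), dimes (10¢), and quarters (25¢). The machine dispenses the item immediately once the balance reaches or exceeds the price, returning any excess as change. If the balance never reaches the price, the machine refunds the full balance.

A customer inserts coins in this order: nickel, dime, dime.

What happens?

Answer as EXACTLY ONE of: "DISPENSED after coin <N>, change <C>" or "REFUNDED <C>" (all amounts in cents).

Answer: REFUNDED 25

Derivation:
Price: 100¢
Coin 1 (nickel, 5¢): balance = 5¢
Coin 2 (dime, 10¢): balance = 15¢
Coin 3 (dime, 10¢): balance = 25¢
All coins inserted, balance 25¢ < price 100¢ → REFUND 25¢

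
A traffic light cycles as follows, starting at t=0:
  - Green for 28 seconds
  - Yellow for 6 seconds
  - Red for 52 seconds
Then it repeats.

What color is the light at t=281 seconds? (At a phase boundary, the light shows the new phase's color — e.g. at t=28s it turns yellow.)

Answer: green

Derivation:
Cycle length = 28 + 6 + 52 = 86s
t = 281, phase_t = 281 mod 86 = 23
23 < 28 (green end) → GREEN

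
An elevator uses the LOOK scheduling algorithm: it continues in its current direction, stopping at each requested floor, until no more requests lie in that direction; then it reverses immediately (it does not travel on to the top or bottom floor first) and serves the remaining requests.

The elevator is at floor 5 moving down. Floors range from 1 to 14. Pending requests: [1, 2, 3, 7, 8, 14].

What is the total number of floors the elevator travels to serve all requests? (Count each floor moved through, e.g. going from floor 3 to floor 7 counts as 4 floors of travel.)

Answer: 17

Derivation:
Start at floor 5 moving down, LOOK stop order: [3, 2, 1, 7, 8, 14]
  5 → 3: |3-5| = 2, total = 2
  3 → 2: |2-3| = 1, total = 3
  2 → 1: |1-2| = 1, total = 4
  1 → 7: |7-1| = 6, total = 10
  7 → 8: |8-7| = 1, total = 11
  8 → 14: |14-8| = 6, total = 17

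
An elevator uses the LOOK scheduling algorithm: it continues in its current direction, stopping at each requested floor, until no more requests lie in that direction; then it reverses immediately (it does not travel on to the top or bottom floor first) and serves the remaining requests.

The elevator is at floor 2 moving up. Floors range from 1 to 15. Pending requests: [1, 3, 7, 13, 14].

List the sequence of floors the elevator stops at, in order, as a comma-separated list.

Current: 2, moving UP
Serve above first (ascending): [3, 7, 13, 14]
Then reverse, serve below (descending): [1]

Answer: 3, 7, 13, 14, 1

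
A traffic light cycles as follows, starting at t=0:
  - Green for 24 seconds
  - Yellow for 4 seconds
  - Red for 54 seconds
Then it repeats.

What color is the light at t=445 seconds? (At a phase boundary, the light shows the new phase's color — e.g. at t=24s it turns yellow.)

Answer: red

Derivation:
Cycle length = 24 + 4 + 54 = 82s
t = 445, phase_t = 445 mod 82 = 35
35 >= 28 → RED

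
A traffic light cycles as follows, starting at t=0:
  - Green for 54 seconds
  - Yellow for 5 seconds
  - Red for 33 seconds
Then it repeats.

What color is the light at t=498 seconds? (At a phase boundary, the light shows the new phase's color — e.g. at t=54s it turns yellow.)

Answer: green

Derivation:
Cycle length = 54 + 5 + 33 = 92s
t = 498, phase_t = 498 mod 92 = 38
38 < 54 (green end) → GREEN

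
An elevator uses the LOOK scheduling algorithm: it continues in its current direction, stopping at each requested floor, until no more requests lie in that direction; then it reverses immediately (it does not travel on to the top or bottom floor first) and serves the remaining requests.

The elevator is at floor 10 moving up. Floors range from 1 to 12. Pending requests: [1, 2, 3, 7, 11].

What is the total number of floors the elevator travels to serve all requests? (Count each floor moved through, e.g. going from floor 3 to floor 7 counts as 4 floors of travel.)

Answer: 11

Derivation:
Start at floor 10 moving up, LOOK stop order: [11, 7, 3, 2, 1]
  10 → 11: |11-10| = 1, total = 1
  11 → 7: |7-11| = 4, total = 5
  7 → 3: |3-7| = 4, total = 9
  3 → 2: |2-3| = 1, total = 10
  2 → 1: |1-2| = 1, total = 11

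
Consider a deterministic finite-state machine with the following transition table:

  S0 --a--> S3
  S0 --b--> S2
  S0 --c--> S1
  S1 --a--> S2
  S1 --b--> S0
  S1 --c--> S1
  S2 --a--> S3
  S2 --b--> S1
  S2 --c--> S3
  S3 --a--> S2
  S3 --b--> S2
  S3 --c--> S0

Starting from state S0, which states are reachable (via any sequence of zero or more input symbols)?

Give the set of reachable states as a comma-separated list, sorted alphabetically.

BFS from S0:
  visit S0: S0--a-->S3 (new), S0--b-->S2 (new), S0--c-->S1 (new)
  visit S3: S3--a-->S2 (seen), S3--b-->S2 (seen), S3--c-->S0 (seen)
  visit S2: S2--a-->S3 (seen), S2--b-->S1 (seen), S2--c-->S3 (seen)
  visit S1: S1--a-->S2 (seen), S1--b-->S0 (seen), S1--c-->S1 (seen)

Answer: S0, S1, S2, S3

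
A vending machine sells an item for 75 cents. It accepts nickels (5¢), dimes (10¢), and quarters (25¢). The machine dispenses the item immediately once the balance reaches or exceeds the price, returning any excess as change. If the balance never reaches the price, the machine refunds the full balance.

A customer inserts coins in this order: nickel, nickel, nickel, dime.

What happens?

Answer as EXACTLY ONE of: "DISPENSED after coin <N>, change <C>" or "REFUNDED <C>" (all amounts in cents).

Answer: REFUNDED 25

Derivation:
Price: 75¢
Coin 1 (nickel, 5¢): balance = 5¢
Coin 2 (nickel, 5¢): balance = 10¢
Coin 3 (nickel, 5¢): balance = 15¢
Coin 4 (dime, 10¢): balance = 25¢
All coins inserted, balance 25¢ < price 75¢ → REFUND 25¢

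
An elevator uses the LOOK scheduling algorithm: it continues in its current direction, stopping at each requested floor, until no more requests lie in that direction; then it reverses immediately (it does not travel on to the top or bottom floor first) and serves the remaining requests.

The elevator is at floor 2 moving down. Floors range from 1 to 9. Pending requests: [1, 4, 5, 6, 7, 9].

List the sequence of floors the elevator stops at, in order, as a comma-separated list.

Answer: 1, 4, 5, 6, 7, 9

Derivation:
Current: 2, moving DOWN
Serve below first (descending): [1]
Then reverse, serve above (ascending): [4, 5, 6, 7, 9]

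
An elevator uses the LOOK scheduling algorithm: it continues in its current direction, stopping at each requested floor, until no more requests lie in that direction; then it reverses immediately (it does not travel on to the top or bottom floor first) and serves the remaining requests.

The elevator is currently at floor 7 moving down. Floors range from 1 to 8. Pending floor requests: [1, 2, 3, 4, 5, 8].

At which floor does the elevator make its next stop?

Answer: 5

Derivation:
Current floor: 7, direction: down
Requests above: [8]
Requests below: [1, 2, 3, 4, 5]
Moving down and requests lie below → nearest below is max([1, 2, 3, 4, 5]) = 5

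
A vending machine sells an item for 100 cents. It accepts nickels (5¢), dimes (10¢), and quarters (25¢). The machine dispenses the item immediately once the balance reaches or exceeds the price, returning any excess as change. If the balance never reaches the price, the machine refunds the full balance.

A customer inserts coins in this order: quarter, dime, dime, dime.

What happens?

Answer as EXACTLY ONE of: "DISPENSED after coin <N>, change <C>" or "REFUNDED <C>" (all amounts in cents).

Answer: REFUNDED 55

Derivation:
Price: 100¢
Coin 1 (quarter, 25¢): balance = 25¢
Coin 2 (dime, 10¢): balance = 35¢
Coin 3 (dime, 10¢): balance = 45¢
Coin 4 (dime, 10¢): balance = 55¢
All coins inserted, balance 55¢ < price 100¢ → REFUND 55¢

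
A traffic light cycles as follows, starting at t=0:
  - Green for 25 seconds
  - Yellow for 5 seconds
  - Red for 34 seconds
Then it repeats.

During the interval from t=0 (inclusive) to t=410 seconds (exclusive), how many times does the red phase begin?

Cycle = 25+5+34 = 64s
red phase starts at t = k*64 + 30 for k=0,1,2,...
Need k*64+30 < 410 → k < 5.938
k ∈ {0, ..., 5} → 6 starts

Answer: 6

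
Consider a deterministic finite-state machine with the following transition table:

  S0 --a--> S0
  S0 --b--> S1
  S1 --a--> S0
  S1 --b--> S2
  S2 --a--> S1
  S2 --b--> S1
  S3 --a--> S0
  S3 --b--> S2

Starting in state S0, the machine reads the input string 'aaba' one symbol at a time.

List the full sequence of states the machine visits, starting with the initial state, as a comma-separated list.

Start: S0
  read 'a': S0 --a--> S0
  read 'a': S0 --a--> S0
  read 'b': S0 --b--> S1
  read 'a': S1 --a--> S0

Answer: S0, S0, S0, S1, S0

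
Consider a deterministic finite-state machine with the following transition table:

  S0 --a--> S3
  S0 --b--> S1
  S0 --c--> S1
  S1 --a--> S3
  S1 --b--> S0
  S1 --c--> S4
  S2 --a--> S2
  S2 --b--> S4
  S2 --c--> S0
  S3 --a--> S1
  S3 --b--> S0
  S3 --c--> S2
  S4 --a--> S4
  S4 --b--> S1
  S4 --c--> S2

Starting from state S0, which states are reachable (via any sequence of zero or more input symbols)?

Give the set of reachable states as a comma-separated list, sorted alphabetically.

Answer: S0, S1, S2, S3, S4

Derivation:
BFS from S0:
  visit S0: S0--a-->S3 (new), S0--b-->S1 (new), S0--c-->S1 (seen)
  visit S3: S3--a-->S1 (seen), S3--b-->S0 (seen), S3--c-->S2 (new)
  visit S1: S1--a-->S3 (seen), S1--b-->S0 (seen), S1--c-->S4 (new)
  visit S2: S2--a-->S2 (seen), S2--b-->S4 (seen), S2--c-->S0 (seen)
  visit S4: S4--a-->S4 (seen), S4--b-->S1 (seen), S4--c-->S2 (seen)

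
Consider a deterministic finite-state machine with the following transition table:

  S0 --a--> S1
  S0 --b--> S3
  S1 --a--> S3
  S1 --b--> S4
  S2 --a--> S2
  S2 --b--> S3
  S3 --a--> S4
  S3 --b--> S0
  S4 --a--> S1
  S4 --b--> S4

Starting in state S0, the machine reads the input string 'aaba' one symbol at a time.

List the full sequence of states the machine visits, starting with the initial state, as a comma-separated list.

Start: S0
  read 'a': S0 --a--> S1
  read 'a': S1 --a--> S3
  read 'b': S3 --b--> S0
  read 'a': S0 --a--> S1

Answer: S0, S1, S3, S0, S1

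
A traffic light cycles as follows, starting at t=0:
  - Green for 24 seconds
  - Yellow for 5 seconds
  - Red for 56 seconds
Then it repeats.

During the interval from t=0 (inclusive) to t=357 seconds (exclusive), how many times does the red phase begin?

Cycle = 24+5+56 = 85s
red phase starts at t = k*85 + 29 for k=0,1,2,...
Need k*85+29 < 357 → k < 3.859
k ∈ {0, ..., 3} → 4 starts

Answer: 4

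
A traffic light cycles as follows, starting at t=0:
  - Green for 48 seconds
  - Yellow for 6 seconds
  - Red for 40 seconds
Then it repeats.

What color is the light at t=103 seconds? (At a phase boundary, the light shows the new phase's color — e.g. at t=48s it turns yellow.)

Cycle length = 48 + 6 + 40 = 94s
t = 103, phase_t = 103 mod 94 = 9
9 < 48 (green end) → GREEN

Answer: green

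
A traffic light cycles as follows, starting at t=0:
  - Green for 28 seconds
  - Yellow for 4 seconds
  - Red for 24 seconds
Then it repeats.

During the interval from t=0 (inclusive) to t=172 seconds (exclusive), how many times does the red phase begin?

Answer: 3

Derivation:
Cycle = 28+4+24 = 56s
red phase starts at t = k*56 + 32 for k=0,1,2,...
Need k*56+32 < 172 → k < 2.500
k ∈ {0, ..., 2} → 3 starts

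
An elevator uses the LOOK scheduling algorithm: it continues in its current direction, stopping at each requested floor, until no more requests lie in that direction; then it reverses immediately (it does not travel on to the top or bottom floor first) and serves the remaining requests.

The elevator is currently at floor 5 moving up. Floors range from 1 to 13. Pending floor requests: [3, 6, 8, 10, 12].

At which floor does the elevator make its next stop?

Answer: 6

Derivation:
Current floor: 5, direction: up
Requests above: [6, 8, 10, 12]
Requests below: [3]
Moving up and requests lie above → nearest above is min([6, 8, 10, 12]) = 6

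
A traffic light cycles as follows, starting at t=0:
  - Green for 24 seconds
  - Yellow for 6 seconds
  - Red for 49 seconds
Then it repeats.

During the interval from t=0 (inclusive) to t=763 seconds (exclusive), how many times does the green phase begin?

Answer: 10

Derivation:
Cycle = 24+6+49 = 79s
green phase starts at t = k*79 + 0 for k=0,1,2,...
Need k*79+0 < 763 → k < 9.658
k ∈ {0, ..., 9} → 10 starts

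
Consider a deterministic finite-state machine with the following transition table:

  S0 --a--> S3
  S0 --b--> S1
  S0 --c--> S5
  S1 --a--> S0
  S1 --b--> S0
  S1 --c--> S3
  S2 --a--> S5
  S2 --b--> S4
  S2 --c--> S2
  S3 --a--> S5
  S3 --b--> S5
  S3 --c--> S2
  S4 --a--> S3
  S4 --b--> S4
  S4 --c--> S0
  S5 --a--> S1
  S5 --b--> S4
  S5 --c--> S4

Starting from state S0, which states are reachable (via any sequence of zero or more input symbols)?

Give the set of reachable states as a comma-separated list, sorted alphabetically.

Answer: S0, S1, S2, S3, S4, S5

Derivation:
BFS from S0:
  visit S0: S0--a-->S3 (new), S0--b-->S1 (new), S0--c-->S5 (new)
  visit S3: S3--a-->S5 (seen), S3--b-->S5 (seen), S3--c-->S2 (new)
  visit S1: S1--a-->S0 (seen), S1--b-->S0 (seen), S1--c-->S3 (seen)
  visit S5: S5--a-->S1 (seen), S5--b-->S4 (new), S5--c-->S4 (seen)
  visit S2: S2--a-->S5 (seen), S2--b-->S4 (seen), S2--c-->S2 (seen)
  visit S4: S4--a-->S3 (seen), S4--b-->S4 (seen), S4--c-->S0 (seen)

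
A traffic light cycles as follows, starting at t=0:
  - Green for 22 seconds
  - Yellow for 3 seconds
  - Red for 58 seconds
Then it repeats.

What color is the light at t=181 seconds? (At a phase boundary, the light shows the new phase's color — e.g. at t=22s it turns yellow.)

Answer: green

Derivation:
Cycle length = 22 + 3 + 58 = 83s
t = 181, phase_t = 181 mod 83 = 15
15 < 22 (green end) → GREEN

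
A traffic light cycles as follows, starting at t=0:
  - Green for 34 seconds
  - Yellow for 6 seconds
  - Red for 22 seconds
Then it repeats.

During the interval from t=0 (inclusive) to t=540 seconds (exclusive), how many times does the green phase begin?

Cycle = 34+6+22 = 62s
green phase starts at t = k*62 + 0 for k=0,1,2,...
Need k*62+0 < 540 → k < 8.710
k ∈ {0, ..., 8} → 9 starts

Answer: 9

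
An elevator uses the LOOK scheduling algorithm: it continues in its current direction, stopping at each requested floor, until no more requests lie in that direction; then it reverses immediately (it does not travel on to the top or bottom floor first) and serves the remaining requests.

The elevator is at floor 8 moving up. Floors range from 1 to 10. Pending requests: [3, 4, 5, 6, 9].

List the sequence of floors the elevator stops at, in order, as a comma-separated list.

Answer: 9, 6, 5, 4, 3

Derivation:
Current: 8, moving UP
Serve above first (ascending): [9]
Then reverse, serve below (descending): [6, 5, 4, 3]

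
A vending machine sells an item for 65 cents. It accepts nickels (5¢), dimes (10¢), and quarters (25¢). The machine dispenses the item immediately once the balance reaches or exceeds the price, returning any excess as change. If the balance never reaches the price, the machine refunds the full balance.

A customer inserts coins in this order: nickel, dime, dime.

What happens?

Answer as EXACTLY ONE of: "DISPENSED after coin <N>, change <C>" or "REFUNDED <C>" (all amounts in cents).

Answer: REFUNDED 25

Derivation:
Price: 65¢
Coin 1 (nickel, 5¢): balance = 5¢
Coin 2 (dime, 10¢): balance = 15¢
Coin 3 (dime, 10¢): balance = 25¢
All coins inserted, balance 25¢ < price 65¢ → REFUND 25¢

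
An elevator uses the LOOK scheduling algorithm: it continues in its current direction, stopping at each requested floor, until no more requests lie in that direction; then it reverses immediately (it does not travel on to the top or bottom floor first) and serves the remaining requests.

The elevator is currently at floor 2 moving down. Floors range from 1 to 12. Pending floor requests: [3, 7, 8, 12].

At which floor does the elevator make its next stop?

Current floor: 2, direction: down
Requests above: [3, 7, 8, 12]
Requests below: []
Moving down but no requests below → reverse; nearest above is min([3, 7, 8, 12]) = 3

Answer: 3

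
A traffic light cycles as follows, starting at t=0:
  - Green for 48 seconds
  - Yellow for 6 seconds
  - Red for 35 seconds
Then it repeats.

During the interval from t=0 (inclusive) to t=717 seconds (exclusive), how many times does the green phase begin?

Cycle = 48+6+35 = 89s
green phase starts at t = k*89 + 0 for k=0,1,2,...
Need k*89+0 < 717 → k < 8.056
k ∈ {0, ..., 8} → 9 starts

Answer: 9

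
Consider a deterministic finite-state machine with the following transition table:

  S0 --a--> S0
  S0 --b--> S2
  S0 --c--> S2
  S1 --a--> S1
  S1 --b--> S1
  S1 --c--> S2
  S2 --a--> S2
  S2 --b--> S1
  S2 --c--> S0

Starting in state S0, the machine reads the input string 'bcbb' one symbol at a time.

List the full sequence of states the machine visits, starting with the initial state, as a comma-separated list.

Start: S0
  read 'b': S0 --b--> S2
  read 'c': S2 --c--> S0
  read 'b': S0 --b--> S2
  read 'b': S2 --b--> S1

Answer: S0, S2, S0, S2, S1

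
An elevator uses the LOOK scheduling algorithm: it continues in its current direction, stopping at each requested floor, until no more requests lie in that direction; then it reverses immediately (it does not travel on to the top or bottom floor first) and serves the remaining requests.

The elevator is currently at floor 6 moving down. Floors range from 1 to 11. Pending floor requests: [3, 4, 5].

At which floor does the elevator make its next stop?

Answer: 5

Derivation:
Current floor: 6, direction: down
Requests above: []
Requests below: [3, 4, 5]
Moving down and requests lie below → nearest below is max([3, 4, 5]) = 5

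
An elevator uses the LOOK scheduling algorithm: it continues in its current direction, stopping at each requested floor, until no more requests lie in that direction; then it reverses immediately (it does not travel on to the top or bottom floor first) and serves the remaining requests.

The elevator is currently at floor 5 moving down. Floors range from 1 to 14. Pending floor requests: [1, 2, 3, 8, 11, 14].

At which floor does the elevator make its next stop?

Current floor: 5, direction: down
Requests above: [8, 11, 14]
Requests below: [1, 2, 3]
Moving down and requests lie below → nearest below is max([1, 2, 3]) = 3

Answer: 3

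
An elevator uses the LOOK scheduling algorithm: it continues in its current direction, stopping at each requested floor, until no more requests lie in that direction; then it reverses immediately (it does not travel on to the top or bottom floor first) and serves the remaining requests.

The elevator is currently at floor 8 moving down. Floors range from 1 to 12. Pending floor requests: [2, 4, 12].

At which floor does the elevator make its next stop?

Answer: 4

Derivation:
Current floor: 8, direction: down
Requests above: [12]
Requests below: [2, 4]
Moving down and requests lie below → nearest below is max([2, 4]) = 4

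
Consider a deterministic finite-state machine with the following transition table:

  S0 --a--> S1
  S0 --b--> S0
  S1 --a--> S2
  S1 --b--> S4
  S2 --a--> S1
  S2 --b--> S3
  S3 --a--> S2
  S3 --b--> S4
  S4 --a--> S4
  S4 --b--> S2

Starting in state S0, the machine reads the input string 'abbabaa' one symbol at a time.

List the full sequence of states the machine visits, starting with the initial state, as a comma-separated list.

Start: S0
  read 'a': S0 --a--> S1
  read 'b': S1 --b--> S4
  read 'b': S4 --b--> S2
  read 'a': S2 --a--> S1
  read 'b': S1 --b--> S4
  read 'a': S4 --a--> S4
  read 'a': S4 --a--> S4

Answer: S0, S1, S4, S2, S1, S4, S4, S4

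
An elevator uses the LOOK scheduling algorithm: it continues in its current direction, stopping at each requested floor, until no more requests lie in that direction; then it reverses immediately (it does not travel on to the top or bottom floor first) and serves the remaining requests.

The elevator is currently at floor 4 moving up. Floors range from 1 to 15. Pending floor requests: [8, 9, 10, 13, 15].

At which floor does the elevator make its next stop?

Current floor: 4, direction: up
Requests above: [8, 9, 10, 13, 15]
Requests below: []
Moving up and requests lie above → nearest above is min([8, 9, 10, 13, 15]) = 8

Answer: 8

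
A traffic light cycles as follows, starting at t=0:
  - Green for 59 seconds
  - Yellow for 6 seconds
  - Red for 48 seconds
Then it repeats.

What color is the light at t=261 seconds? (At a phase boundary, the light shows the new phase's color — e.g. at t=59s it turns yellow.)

Answer: green

Derivation:
Cycle length = 59 + 6 + 48 = 113s
t = 261, phase_t = 261 mod 113 = 35
35 < 59 (green end) → GREEN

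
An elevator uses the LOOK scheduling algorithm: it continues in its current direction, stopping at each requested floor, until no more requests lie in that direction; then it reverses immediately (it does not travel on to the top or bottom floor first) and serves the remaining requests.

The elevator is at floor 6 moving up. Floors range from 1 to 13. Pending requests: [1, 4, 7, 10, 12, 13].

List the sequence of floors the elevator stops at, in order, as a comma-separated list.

Answer: 7, 10, 12, 13, 4, 1

Derivation:
Current: 6, moving UP
Serve above first (ascending): [7, 10, 12, 13]
Then reverse, serve below (descending): [4, 1]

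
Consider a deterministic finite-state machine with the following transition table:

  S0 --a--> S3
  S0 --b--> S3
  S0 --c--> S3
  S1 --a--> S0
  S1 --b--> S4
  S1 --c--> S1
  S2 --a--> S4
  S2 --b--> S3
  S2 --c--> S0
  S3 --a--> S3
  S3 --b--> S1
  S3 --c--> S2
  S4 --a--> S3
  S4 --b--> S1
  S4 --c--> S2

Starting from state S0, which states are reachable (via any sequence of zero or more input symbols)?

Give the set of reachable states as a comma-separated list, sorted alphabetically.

Answer: S0, S1, S2, S3, S4

Derivation:
BFS from S0:
  visit S0: S0--a-->S3 (new), S0--b-->S3 (seen), S0--c-->S3 (seen)
  visit S3: S3--a-->S3 (seen), S3--b-->S1 (new), S3--c-->S2 (new)
  visit S1: S1--a-->S0 (seen), S1--b-->S4 (new), S1--c-->S1 (seen)
  visit S2: S2--a-->S4 (seen), S2--b-->S3 (seen), S2--c-->S0 (seen)
  visit S4: S4--a-->S3 (seen), S4--b-->S1 (seen), S4--c-->S2 (seen)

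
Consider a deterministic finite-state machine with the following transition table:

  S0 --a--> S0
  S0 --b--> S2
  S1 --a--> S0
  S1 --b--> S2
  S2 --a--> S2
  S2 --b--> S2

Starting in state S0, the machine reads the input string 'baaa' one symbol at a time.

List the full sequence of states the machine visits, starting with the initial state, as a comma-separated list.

Answer: S0, S2, S2, S2, S2

Derivation:
Start: S0
  read 'b': S0 --b--> S2
  read 'a': S2 --a--> S2
  read 'a': S2 --a--> S2
  read 'a': S2 --a--> S2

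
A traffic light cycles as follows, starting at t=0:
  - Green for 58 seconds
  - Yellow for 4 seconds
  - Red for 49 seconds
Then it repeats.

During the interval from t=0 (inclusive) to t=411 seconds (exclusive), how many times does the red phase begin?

Cycle = 58+4+49 = 111s
red phase starts at t = k*111 + 62 for k=0,1,2,...
Need k*111+62 < 411 → k < 3.144
k ∈ {0, ..., 3} → 4 starts

Answer: 4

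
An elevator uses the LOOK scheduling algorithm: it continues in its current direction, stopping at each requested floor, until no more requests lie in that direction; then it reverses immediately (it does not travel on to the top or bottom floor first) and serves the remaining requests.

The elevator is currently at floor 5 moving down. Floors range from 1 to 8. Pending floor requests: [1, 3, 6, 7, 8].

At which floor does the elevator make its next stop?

Current floor: 5, direction: down
Requests above: [6, 7, 8]
Requests below: [1, 3]
Moving down and requests lie below → nearest below is max([1, 3]) = 3

Answer: 3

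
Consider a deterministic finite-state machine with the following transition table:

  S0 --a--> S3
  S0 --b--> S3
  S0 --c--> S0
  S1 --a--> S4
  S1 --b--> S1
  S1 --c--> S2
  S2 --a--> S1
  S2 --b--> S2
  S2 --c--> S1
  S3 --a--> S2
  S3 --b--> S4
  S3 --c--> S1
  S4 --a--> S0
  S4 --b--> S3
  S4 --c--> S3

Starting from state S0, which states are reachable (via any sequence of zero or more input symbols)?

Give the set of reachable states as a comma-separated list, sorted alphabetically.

BFS from S0:
  visit S0: S0--a-->S3 (new), S0--b-->S3 (seen), S0--c-->S0 (seen)
  visit S3: S3--a-->S2 (new), S3--b-->S4 (new), S3--c-->S1 (new)
  visit S2: S2--a-->S1 (seen), S2--b-->S2 (seen), S2--c-->S1 (seen)
  visit S4: S4--a-->S0 (seen), S4--b-->S3 (seen), S4--c-->S3 (seen)
  visit S1: S1--a-->S4 (seen), S1--b-->S1 (seen), S1--c-->S2 (seen)

Answer: S0, S1, S2, S3, S4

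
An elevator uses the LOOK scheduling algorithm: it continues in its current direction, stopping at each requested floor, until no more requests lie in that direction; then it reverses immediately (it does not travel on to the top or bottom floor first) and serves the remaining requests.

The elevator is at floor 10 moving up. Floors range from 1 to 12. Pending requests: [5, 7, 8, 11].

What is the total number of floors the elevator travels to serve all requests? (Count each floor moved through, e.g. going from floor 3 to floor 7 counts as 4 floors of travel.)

Answer: 7

Derivation:
Start at floor 10 moving up, LOOK stop order: [11, 8, 7, 5]
  10 → 11: |11-10| = 1, total = 1
  11 → 8: |8-11| = 3, total = 4
  8 → 7: |7-8| = 1, total = 5
  7 → 5: |5-7| = 2, total = 7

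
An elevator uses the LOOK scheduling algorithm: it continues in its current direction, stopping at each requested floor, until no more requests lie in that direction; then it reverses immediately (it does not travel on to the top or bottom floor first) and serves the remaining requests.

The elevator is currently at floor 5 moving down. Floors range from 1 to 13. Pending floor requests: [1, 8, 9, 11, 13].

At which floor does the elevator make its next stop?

Answer: 1

Derivation:
Current floor: 5, direction: down
Requests above: [8, 9, 11, 13]
Requests below: [1]
Moving down and requests lie below → nearest below is max([1]) = 1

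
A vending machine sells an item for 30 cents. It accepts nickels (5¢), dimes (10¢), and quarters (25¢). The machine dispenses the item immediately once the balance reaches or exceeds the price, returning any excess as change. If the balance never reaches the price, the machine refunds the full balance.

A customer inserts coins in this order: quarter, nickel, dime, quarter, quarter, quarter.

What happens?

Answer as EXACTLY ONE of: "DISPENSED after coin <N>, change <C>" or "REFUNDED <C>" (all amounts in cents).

Price: 30¢
Coin 1 (quarter, 25¢): balance = 25¢
Coin 2 (nickel, 5¢): balance = 30¢
  → balance >= price → DISPENSE, change = 30 - 30 = 0¢

Answer: DISPENSED after coin 2, change 0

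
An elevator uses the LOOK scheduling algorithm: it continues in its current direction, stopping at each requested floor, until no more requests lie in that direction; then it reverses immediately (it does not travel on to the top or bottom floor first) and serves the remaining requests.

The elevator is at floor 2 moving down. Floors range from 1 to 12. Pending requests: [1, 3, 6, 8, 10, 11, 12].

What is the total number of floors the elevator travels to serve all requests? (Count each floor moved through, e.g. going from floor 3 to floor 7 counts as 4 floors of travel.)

Answer: 12

Derivation:
Start at floor 2 moving down, LOOK stop order: [1, 3, 6, 8, 10, 11, 12]
  2 → 1: |1-2| = 1, total = 1
  1 → 3: |3-1| = 2, total = 3
  3 → 6: |6-3| = 3, total = 6
  6 → 8: |8-6| = 2, total = 8
  8 → 10: |10-8| = 2, total = 10
  10 → 11: |11-10| = 1, total = 11
  11 → 12: |12-11| = 1, total = 12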